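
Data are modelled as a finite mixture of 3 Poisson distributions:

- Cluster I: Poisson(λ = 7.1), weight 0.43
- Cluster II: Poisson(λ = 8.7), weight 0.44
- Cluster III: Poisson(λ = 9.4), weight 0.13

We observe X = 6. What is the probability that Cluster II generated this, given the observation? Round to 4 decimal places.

0.3755

By Bayes' theorem, P(k | x) = w_k f_k(x) / Σ_j w_j f_j(x).
Component likelihoods at x = 6:
  L_I = 0.1468
  L_II = 0.100328
  L_III = 0.0792623
Weight by the priors:
  w_I·L_I = 0.43 × 0.1468 = 0.0631241
  w_II·L_II = 0.44 × 0.100328 = 0.0441442
  w_III·L_III = 0.13 × 0.0792623 = 0.0103041
Denominator: 0.0631241 + 0.0441442 + 0.0103041 = 0.117572
P(Cluster II | 6) ≈ 0.3755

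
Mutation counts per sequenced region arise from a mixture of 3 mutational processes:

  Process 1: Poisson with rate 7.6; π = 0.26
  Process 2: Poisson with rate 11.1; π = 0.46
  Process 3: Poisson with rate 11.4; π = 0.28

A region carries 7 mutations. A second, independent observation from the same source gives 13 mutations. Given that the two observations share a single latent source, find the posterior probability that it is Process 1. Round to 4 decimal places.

0.1684

The responsibility of component k is π_k f_k(x) divided by Σ_j π_j f_j(x).
Since both observations come from the same component, the likelihood for component k is f_k(x₁)·f_k(x₂).
  L_1 = [0.145421] × [0.0226808] = 0.00329826
  L_2 = [0.0622532] × [0.0942431] = 0.00586693
  L_3 = [0.0555836] × [0.0987474] = 0.00548873
Weight by the priors:
  π_1·L_1 = 0.26 × 0.00329826 = 0.000857548
  π_2·L_2 = 0.46 × 0.00586693 = 0.00269879
  π_3·L_3 = 0.28 × 0.00548873 = 0.00153684
Evidence: 0.000857548 + 0.00269879 + 0.00153684 = 0.00509318
Responsibility of Process 1: 0.000857548 / 0.00509318 ≈ 0.1684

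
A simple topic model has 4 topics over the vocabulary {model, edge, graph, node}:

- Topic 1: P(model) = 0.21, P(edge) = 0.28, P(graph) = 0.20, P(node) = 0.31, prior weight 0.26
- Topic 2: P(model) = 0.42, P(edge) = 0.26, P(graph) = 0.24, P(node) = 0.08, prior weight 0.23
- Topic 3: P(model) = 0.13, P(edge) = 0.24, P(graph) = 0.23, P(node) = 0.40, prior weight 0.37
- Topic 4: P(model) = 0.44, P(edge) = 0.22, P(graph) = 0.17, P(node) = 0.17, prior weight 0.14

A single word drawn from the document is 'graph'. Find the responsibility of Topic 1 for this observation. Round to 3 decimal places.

0.241

P(component k | x) = π_k·f_k(x) / marginal(x), where marginal(x) = Σ_j π_j·f_j(x).
Evaluate each component's likelihood at the observed value:
  p_1 = P(graph | comp) = 0.20
  p_2 = P(graph | comp) = 0.24
  p_3 = P(graph | comp) = 0.23
  p_4 = P(graph | comp) = 0.17
Weight by the priors:
  π_1·p_1 = 0.26 × 0.2 = 0.052
  π_2·p_2 = 0.23 × 0.24 = 0.0552
  π_3·p_3 = 0.37 × 0.23 = 0.0851
  π_4·p_4 = 0.14 × 0.17 = 0.0238
Evidence: 0.052 + 0.0552 + 0.0851 + 0.0238 = 0.2161
Responsibility of Topic 1: 0.052 / 0.2161 ≈ 0.241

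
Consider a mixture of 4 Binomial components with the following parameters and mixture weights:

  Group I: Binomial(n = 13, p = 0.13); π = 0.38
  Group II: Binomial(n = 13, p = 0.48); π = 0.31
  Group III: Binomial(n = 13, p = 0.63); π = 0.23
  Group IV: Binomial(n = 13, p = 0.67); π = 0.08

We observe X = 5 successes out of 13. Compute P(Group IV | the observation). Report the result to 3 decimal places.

0.027

Apply Bayes' rule: the posterior for each component is proportional to its prior times its likelihood at x.
Component likelihoods at x = 5 successes out of 13:
  L_I = C(13,5)·0.13^5·0.87^8 = 1287·3.71293e-05·0.328212 = 0.0156837
  L_II = C(13,5)·0.48^5·0.52^8 = 1287·0.0254804·0.00534597 = 0.175312
  L_III = C(13,5)·0.63^5·0.37^8 = 1287·0.0992437·0.000351248 = 0.0448637
  L_IV = C(13,5)·0.67^5·0.33^8 = 1287·0.135013·0.000140641 = 0.0244379
Prior × likelihood for each component:
  w_I·L_I = 0.38 × 0.0156837 = 0.00595982
  w_II·L_II = 0.31 × 0.175312 = 0.0543467
  w_III·L_III = 0.23 × 0.0448637 = 0.0103187
  w_IV·L_IV = 0.08 × 0.0244379 = 0.00195503
Marginal: 0.00595982 + 0.0543467 + 0.0103187 + 0.00195503 = 0.0725802
P(Group IV | the observation) = 0.00195503 / 0.0725802 ≈ 0.027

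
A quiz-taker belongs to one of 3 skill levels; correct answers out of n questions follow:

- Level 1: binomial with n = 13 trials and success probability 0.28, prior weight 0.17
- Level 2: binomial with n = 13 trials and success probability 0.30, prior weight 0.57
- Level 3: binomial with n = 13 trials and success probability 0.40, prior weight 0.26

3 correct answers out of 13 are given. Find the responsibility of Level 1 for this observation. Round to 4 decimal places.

The responsibility of component k is w_k f_k(x) divided by Σ_j w_j f_j(x).
Evaluate each component's likelihood at the observed value:
  L_1 = C(13,3)·0.28^3·0.72^10 = 286·0.021952·0.0374391 = 0.235053
  L_2 = C(13,3)·0.30^3·0.70^10 = 286·0.027·0.0282475 = 0.218127
  L_3 = C(13,3)·0.40^3·0.60^10 = 286·0.064·0.00604662 = 0.110677
Weight by the priors:
  w_1·L_1 = 0.17 × 0.235053 = 0.0399589
  w_2·L_2 = 0.57 × 0.218127 = 0.124333
  w_3·L_3 = 0.26 × 0.110677 = 0.0287761
Sum: 0.0399589 + 0.124333 + 0.0287761 = 0.193068
So the posterior for Level 1 is 0.0399589 / 0.193068 ≈ 0.2070.

0.2070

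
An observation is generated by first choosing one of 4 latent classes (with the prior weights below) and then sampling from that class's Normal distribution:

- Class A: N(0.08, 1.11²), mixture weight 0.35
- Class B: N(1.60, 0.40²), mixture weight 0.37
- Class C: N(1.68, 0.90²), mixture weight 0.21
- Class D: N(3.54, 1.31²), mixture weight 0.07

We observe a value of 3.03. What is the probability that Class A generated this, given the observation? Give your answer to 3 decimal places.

0.068

The responsibility of component k is π_k f_k(x) divided by Σ_j π_j f_j(x).
Normal densities:
  p_A = (1/(1.11·√(2π)))·exp(−(3.03−0.08)²/(2·1.11²)) = 0.359407·exp(-3.53157) = 0.0105159
  p_B = (1/(0.40·√(2π)))·exp(−(3.03−1.60)²/(2·0.40²)) = 0.997356·exp(-6.39031) = 0.0016733
  p_C = (1/(0.90·√(2π)))·exp(−(3.03−1.68)²/(2·0.90²)) = 0.443269·exp(-1.12500) = 0.143908
  p_D = (1/(1.31·√(2π)))·exp(−(3.03−3.54)²/(2·1.31²)) = 0.304536·exp(-0.07578) = 0.28231
Prior × likelihood for each component:
  π_A·p_A = 0.35 × 0.0105159 = 0.00368055
  π_B·p_B = 0.37 × 0.0016733 = 0.000619119
  π_C·p_C = 0.21 × 0.143908 = 0.0302208
  π_D·p_D = 0.07 × 0.28231 = 0.0197617
Marginal: 0.00368055 + 0.000619119 + 0.0302208 + 0.0197617 = 0.0542822
So the posterior for Class A is 0.00368055 / 0.0542822 ≈ 0.068.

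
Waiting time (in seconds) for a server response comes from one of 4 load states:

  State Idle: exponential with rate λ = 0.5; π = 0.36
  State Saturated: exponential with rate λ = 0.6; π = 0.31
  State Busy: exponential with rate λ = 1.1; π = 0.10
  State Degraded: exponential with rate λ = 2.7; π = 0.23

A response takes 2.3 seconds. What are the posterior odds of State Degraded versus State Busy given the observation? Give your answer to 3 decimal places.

0.142

Posterior odds = (π_i f_i(x)) / (π_j f_j(x)); the normalising sum cancels.
Exponential densities:
  f_Idle = 0.158318
  f_Saturated = 0.150947
  f_Busy = 0.0876249
  f_Degraded = 0.00542494
Odds = (0.23/0.10) × (0.00542494/0.0876249) = 2.3 × 0.0619109 ≈ 0.142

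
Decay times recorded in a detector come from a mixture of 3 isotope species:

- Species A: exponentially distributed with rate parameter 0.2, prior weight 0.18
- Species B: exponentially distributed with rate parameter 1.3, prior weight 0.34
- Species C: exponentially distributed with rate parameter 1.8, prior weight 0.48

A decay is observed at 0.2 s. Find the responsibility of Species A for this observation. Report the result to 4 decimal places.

Apply Bayes' rule: the posterior for each component is proportional to its prior times its likelihood at x.
Exponential densities:
  p_A = 0.2·e^(−0.2·0.2) = 0.2·e^(−0.0400) = 0.192158
  p_B = 1.3·e^(−1.3·0.2) = 1.3·e^(−0.2600) = 1.00237
  p_C = 1.8·e^(−1.8·0.2) = 1.8·e^(−0.3600) = 1.25582
Multiply by the mixture weights:
  π_A·p_A = 0.18 × 0.192158 = 0.0345884
  π_B·p_B = 0.34 × 1.00237 = 0.340805
  π_C·p_C = 0.48 × 1.25582 = 0.602792
Normaliser: 0.0345884 + 0.340805 + 0.602792 = 0.978186
P(Species A | 0.2 s) = 0.0345884 / 0.978186 ≈ 0.0354

0.0354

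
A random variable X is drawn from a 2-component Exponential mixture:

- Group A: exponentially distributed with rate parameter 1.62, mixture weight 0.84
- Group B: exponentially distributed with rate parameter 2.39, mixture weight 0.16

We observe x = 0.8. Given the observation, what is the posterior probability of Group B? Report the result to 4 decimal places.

0.1318

By Bayes' theorem, P(k | x) = π_k f_k(x) / Σ_j π_j f_j(x).
Component likelihoods at x = 0.8:
  f_A = 0.443271
  f_B = 0.353205
Prior × likelihood for each component:
  π_A·f_A = 0.84 × 0.443271 = 0.372348
  π_B·f_B = 0.16 × 0.353205 = 0.0565128
Sum: 0.372348 + 0.0565128 = 0.42886
P(Group B | the observation) = 0.0565128 / 0.42886 ≈ 0.1318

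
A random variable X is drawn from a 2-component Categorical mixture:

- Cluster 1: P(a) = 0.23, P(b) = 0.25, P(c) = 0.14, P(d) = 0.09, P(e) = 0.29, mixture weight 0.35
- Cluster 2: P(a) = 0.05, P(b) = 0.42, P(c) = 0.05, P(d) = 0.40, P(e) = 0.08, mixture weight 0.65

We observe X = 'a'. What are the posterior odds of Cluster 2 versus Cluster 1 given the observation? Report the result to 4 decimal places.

Since P(k|x) ∝ π_k f_k(x), the posterior odds are π_i f_i(x) / (π_j f_j(x)).
Component likelihoods at x = 'a':
  f_1 = 0.23
  f_2 = 0.05
0.0325 / 0.0805 ≈ 0.4037

0.4037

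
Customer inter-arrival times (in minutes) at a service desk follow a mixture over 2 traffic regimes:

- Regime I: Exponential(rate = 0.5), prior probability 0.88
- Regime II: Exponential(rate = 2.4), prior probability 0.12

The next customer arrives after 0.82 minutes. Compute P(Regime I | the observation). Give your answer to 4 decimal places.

0.8789

By Bayes' theorem, P(k | x) = π_k f_k(x) / Σ_j π_j f_j(x).
Evaluate each component's likelihood at the observed value:
  L_I = 0.331825
  L_II = 0.335367
Multiply by the mixture weights:
  π_I·L_I = 0.88 × 0.331825 = 0.292006
  π_II·L_II = 0.12 × 0.335367 = 0.040244
Denominator: 0.292006 + 0.040244 = 0.33225
P(Regime I | x) = 0.292006 / 0.33225 ≈ 0.8789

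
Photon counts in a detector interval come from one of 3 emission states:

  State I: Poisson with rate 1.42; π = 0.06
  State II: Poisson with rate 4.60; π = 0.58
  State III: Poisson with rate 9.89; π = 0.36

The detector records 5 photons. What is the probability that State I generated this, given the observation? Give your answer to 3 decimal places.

Apply Bayes' rule: the posterior for each component is proportional to its prior times its likelihood at x.
Component likelihoods at x = 5 photons:
  L_I = 0.0116295
  L_II = 0.172526
  L_III = 0.0399602
Weight by the priors:
  P(Z=I)·L_I = 0.06 × 0.0116295 = 0.000697772
  P(Z=II)·L_II = 0.58 × 0.172526 = 0.100065
  P(Z=III)·L_III = 0.36 × 0.0399602 = 0.0143857
Evidence: 0.000697772 + 0.100065 + 0.0143857 = 0.115148
P(State I | x) ≈ 0.006

0.006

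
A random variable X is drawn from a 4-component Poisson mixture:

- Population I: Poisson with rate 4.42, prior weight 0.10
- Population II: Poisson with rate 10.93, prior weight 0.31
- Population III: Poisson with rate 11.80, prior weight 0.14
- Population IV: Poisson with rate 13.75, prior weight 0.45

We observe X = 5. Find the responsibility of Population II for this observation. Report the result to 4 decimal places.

By Bayes' theorem, P(k | x) = π_k f_k(x) / Σ_j π_j f_j(x).
Component likelihoods at x = 5:
  f_I = e^(−4.42)·4.42^5/5! = 0.16918
  f_II = e^(−10.93)·10.93^5/5! = 0.0232852
  f_III = e^(−11.80)·11.80^5/5! = 0.0143072
  f_IV = e^(−13.75)·13.75^5/5! = 0.00437304
Multiply by the mixture weights:
  π_I·f_I = 0.10 × 0.16918 = 0.016918
  π_II·f_II = 0.31 × 0.0232852 = 0.00721843
  π_III·f_III = 0.14 × 0.0143072 = 0.002003
  π_IV·f_IV = 0.45 × 0.00437304 = 0.00196787
Marginal: 0.016918 + 0.00721843 + 0.002003 + 0.00196787 = 0.0281073
So the posterior for Population II is 0.00721843 / 0.0281073 ≈ 0.2568.

0.2568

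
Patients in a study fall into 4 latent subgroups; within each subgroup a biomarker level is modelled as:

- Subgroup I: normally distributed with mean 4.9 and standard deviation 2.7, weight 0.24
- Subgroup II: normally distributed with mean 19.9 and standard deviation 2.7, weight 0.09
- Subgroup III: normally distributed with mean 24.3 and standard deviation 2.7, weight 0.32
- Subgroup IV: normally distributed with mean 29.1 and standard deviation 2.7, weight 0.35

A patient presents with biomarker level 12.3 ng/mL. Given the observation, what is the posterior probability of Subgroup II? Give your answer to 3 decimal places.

0.233

P(component k | x) = π_k·f_k(x) / marginal(x), where marginal(x) = Σ_j π_j·f_j(x).
Component likelihoods at x = 12.3 ng/mL:
  f_I = (1/(2.7·√(2π)))·exp(−(12.3−4.9)²/(2·2.7²)) = 0.147756·exp(-3.75583) = 0.0034547
  f_II = (1/(2.7·√(2π)))·exp(−(12.3−19.9)²/(2·2.7²)) = 0.147756·exp(-3.96159) = 0.00281222
  f_III = (1/(2.7·√(2π)))·exp(−(12.3−24.3)²/(2·2.7²)) = 0.147756·exp(-9.87654) = 7.58959e-06
  f_IV = (1/(2.7·√(2π)))·exp(−(12.3−29.1)²/(2·2.7²)) = 0.147756·exp(-19.35802) = 5.78713e-10
Weight by the priors:
  π_I·f_I = 0.24 × 0.0034547 = 0.000829128
  π_II·f_II = 0.09 × 0.00281222 = 0.0002531
  π_III·f_III = 0.32 × 7.58959e-06 = 2.42867e-06
  π_IV·f_IV = 0.35 × 5.78713e-10 = 2.02549e-10
Marginal: 0.000829128 + 0.0002531 + 2.42867e-06 + 2.02549e-10 = 0.00108466
So the posterior for Subgroup II is 0.0002531 / 0.00108466 ≈ 0.233.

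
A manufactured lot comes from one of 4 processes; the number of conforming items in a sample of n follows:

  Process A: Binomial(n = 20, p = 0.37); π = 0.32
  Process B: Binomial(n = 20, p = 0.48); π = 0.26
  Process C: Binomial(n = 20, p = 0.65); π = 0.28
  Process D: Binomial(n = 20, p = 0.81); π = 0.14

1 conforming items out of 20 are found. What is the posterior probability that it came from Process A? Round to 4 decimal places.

P(component k | x) = P(Z=k)·f_k(x) / marginal(x), where marginal(x) = Σ_j P(Z=j)·f_j(x).
Component likelihoods at x = 1 conforming items out of 20:
  L_A = C(20,1)·0.37^1·0.63^19 = 20·0.37·0.000153982 = 0.00113947
  L_B = C(20,1)·0.48^1·0.52^19 = 20·0.48·4.0185e-06 = 3.85776e-05
  L_C = C(20,1)·0.65^1·0.35^19 = 20·0.65·2.17417e-09 = 2.82642e-08
  L_D = C(20,1)·0.81^1·0.19^19 = 20·0.81·1.97842e-14 = 3.20504e-13
Unnormalised posteriors:
  P(Z=A)·L_A = 0.32 × 0.00113947 = 0.00036463
  P(Z=B)·L_B = 0.26 × 3.85776e-05 = 1.00302e-05
  P(Z=C)·L_C = 0.28 × 2.82642e-08 = 7.91397e-09
  P(Z=D)·L_D = 0.14 × 3.20504e-13 = 4.48706e-14
Evidence: 0.00036463 + 1.00302e-05 + 7.91397e-09 + 4.48706e-14 = 0.000374668
So the posterior for Process A is 0.00036463 / 0.000374668 ≈ 0.9732.

0.9732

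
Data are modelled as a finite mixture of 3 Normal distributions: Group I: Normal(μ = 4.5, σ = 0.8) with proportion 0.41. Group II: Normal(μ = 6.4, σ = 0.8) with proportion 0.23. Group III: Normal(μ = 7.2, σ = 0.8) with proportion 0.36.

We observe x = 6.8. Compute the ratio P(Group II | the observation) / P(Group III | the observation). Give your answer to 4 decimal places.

Since P(k|x) ∝ P(Z=k) f_k(x), the posterior odds are P(Z=i) f_i(x) / (P(Z=j) f_j(x)).
Component likelihoods at x = 6.8:
  f_I = 0.00799765
  f_II = 0.440082
  f_III = 0.440082
0.101219 / 0.158429 ≈ 0.6389

0.6389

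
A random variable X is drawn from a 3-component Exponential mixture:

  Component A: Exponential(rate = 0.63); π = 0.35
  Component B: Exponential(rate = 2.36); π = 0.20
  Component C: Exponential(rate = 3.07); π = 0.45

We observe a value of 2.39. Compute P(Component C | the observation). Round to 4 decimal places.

0.0175

Apply Bayes' rule: the posterior for each component is proportional to its prior times its likelihood at x.
Exponential densities:
  p_A = 0.139773
  p_B = 0.00838142
  p_C = 0.00199797
Weight by the priors:
  P(Z=A)·p_A = 0.35 × 0.139773 = 0.0489206
  P(Z=B)·p_B = 0.20 × 0.00838142 = 0.00167628
  P(Z=C)·p_C = 0.45 × 0.00199797 = 0.000899088
Sum: 0.0489206 + 0.00167628 + 0.000899088 = 0.0514959
P(Component C | 2.39) ≈ 0.0175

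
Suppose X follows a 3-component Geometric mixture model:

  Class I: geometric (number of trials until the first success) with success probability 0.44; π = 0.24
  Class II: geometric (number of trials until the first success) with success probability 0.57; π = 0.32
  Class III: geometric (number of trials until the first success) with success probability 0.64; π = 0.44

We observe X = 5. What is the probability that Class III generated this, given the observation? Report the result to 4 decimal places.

0.2215

The responsibility of component k is P(Z=k) f_k(x) divided by Σ_j P(Z=j) f_j(x).
Component likelihoods at x = 5:
  L_I = 0.44·(1−0.44)^4 = 0.44·0.098345 = 0.0432718
  L_II = 0.57·(1−0.57)^4 = 0.57·0.034188 = 0.0194872
  L_III = 0.64·(1−0.64)^4 = 0.64·0.0167962 = 0.0107495
Multiply by the mixture weights:
  P(Z=I)·L_I = 0.24 × 0.0432718 = 0.0103852
  P(Z=II)·L_II = 0.32 × 0.0194872 = 0.00623589
  P(Z=III)·L_III = 0.44 × 0.0107495 = 0.0047298
Evidence: 0.0103852 + 0.00623589 + 0.0047298 = 0.0213509
P(Class III | the observation) = 0.0047298 / 0.0213509 ≈ 0.2215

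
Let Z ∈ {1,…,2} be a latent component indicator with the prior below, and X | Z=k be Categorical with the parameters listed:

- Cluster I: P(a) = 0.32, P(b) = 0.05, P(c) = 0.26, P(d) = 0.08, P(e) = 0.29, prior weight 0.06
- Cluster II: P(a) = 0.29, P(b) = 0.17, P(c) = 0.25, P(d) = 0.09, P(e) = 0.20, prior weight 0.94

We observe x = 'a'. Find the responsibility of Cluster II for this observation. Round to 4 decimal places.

The responsibility of component k is P(Z=k) f_k(x) divided by Σ_j P(Z=j) f_j(x).
Evaluate each component's likelihood at the observed value:
  p_I = 0.32
  p_II = 0.29
Prior × likelihood for each component:
  P(Z=I)·p_I = 0.06 × 0.32 = 0.0192
  P(Z=II)·p_II = 0.94 × 0.29 = 0.2726
Sum: 0.0192 + 0.2726 = 0.2918
P(Cluster II | 'a') ≈ 0.9342

0.9342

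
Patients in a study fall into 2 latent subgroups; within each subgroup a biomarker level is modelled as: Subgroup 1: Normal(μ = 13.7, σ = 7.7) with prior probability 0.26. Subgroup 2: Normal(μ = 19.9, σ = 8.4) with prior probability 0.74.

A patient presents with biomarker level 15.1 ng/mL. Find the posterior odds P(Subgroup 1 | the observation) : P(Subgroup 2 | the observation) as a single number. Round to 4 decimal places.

The posterior odds equal the prior odds times the likelihood ratio: (P(Z=i)/P(Z=j))·(f_i(x)/f_j(x)).
Evaluate each component's likelihood at the observed value:
  f_1 = 0.0509613
  f_2 = 0.040339
0.01325 / 0.0298509 ≈ 0.4439

0.4439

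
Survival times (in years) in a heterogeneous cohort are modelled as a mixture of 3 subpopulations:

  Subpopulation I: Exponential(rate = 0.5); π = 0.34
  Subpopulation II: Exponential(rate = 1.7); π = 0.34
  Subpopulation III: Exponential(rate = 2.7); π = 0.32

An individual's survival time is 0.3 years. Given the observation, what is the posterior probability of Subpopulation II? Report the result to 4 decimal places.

Posterior ∝ prior × likelihood, so P(k | x) ∝ P(Z=k) f_k(x); normalise over all components.
Evaluate each component's likelihood at the observed value:
  f_I = 0.430354
  f_II = 1.02084
  f_III = 1.20112
Multiply by the mixture weights:
  P(Z=I)·f_I = 0.34 × 0.430354 = 0.14632
  P(Z=II)·f_II = 0.34 × 1.02084 = 0.347086
  P(Z=III)·f_III = 0.32 × 1.20112 = 0.384357
Normaliser: 0.14632 + 0.347086 + 0.384357 = 0.877764
P(Subpopulation II | data) ≈ 0.3954

0.3954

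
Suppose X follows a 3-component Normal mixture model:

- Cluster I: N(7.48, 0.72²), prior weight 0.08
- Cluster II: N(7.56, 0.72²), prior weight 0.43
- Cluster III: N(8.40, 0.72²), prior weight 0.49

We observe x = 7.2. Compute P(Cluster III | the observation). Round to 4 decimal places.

0.2122

The responsibility of component k is π_k f_k(x) divided by Σ_j π_j f_j(x).
Component likelihoods at x = 7.2:
  p_I = 0.513733
  p_II = 0.48898
  p_III = 0.138163
Weight by the priors:
  π_I·p_I = 0.08 × 0.513733 = 0.0410986
  π_II·p_II = 0.43 × 0.48898 = 0.210261
  π_III·p_III = 0.49 × 0.138163 = 0.0676997
Evidence: 0.0410986 + 0.210261 + 0.0676997 = 0.31906
Responsibility of Cluster III: 0.0676997 / 0.31906 ≈ 0.2122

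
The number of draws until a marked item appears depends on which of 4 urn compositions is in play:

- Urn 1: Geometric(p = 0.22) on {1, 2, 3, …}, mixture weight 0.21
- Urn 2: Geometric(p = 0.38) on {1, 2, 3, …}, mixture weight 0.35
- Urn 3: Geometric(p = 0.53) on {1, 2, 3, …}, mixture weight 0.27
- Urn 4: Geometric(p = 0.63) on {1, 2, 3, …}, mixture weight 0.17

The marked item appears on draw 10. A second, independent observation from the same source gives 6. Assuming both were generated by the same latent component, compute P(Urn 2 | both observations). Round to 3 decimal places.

Apply Bayes' rule: the posterior for each component is proportional to its prior times its likelihood at x.
Since both observations come from the same component, the likelihood for component k is f_k(x₁)·f_k(x₂).
  f_1 = [0.22·(1−0.22)^9 = 0.22·0.106869 = 0.0235112] × [0.0635178] = 0.00149338
  f_2 = [0.38·(1−0.38)^9 = 0.38·0.0135371 = 0.00514409] × [0.034813] = 0.000179082
  f_3 = [0.53·(1−0.53)^9 = 0.53·0.00111913 = 0.000593139] × [0.0121553] = 7.20978e-06
  f_4 = [0.63·(1−0.63)^9 = 0.63·0.000129962 = 8.18759e-05] × [0.00436867] = 3.57689e-07
Prior × likelihood for each component:
  w_1·f_1 = 0.21 × 0.00149338 = 0.000313609
  w_2·f_2 = 0.35 × 0.000179082 = 6.26785e-05
  w_3·f_3 = 0.27 × 7.20978e-06 = 1.94664e-06
  w_4·f_4 = 0.17 × 3.57689e-07 = 6.08071e-08
Sum: 0.000313609 + 6.26785e-05 + 1.94664e-06 + 6.08071e-08 = 0.000378295
P(Urn 2 | data) ≈ 0.166

0.166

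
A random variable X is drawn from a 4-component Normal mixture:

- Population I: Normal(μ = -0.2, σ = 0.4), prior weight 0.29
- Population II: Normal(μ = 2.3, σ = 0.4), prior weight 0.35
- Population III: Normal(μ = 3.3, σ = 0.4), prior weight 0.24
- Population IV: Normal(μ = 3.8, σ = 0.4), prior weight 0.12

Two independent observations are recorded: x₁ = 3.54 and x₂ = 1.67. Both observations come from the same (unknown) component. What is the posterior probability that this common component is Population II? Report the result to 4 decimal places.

P(component k | x) = w_k·f_k(x) / marginal(x), where marginal(x) = Σ_j w_j·f_j(x).
Since both observations come from the same component, the likelihood for component k is f_k(x₁)·f_k(x₂).
  f_I = [1.03585e-19] × [1.79045e-05] = 1.85463e-24
  f_II = [0.00816705] × [0.288529] = 0.00235643
  f_III = [0.833062] × [0.000247164] = 0.000205902
  f_IV = [0.807431] × [6.94232e-07] = 5.60544e-07
Weight by the priors:
  w_I·f_I = 0.29 × 1.85463e-24 = 5.37842e-25
  w_II·f_II = 0.35 × 0.00235643 = 0.00082475
  w_III·f_III = 0.24 × 0.000205902 = 4.94166e-05
  w_IV·f_IV = 0.12 × 5.60544e-07 = 6.72653e-08
Denominator: 5.37842e-25 + 0.00082475 + 4.94166e-05 + 6.72653e-08 = 0.000874234
P(Population II | data) ≈ 0.9434

0.9434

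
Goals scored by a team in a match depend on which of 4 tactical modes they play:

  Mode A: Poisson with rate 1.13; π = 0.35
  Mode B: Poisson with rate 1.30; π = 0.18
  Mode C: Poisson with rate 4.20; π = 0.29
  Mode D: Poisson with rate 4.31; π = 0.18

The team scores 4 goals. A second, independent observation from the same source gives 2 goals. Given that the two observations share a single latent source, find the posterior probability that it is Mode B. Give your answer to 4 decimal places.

0.0913

Apply Bayes' rule: the posterior for each component is proportional to its prior times its likelihood at x.
Since both observations come from the same component, the likelihood for component k is f_k(x₁)·f_k(x₂).
  L_A = [0.0219457] × [0.206241] = 0.0045261
  L_B = [0.0324324] × [0.230289] = 0.00746884
  L_C = [0.194424] × [0.132261] = 0.0257147
  L_D = [0.193147] × [0.124771] = 0.0240993
Unnormalised posteriors:
  w_A·L_A = 0.35 × 0.0045261 = 0.00158413
  w_B·L_B = 0.18 × 0.00746884 = 0.00134439
  w_C·L_C = 0.29 × 0.0257147 = 0.00745725
  w_D·L_D = 0.18 × 0.0240993 = 0.00433787
Evidence: 0.00158413 + 0.00134439 + 0.00745725 + 0.00433787 = 0.0147236
Responsibility of Mode B: 0.00134439 / 0.0147236 ≈ 0.0913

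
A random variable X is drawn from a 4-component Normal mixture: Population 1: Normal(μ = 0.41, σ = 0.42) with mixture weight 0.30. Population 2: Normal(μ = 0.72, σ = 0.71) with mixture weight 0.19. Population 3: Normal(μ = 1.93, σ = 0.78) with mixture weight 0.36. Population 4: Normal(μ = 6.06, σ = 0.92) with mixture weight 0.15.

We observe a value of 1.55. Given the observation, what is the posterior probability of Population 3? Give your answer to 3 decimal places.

The responsibility of component k is P(Z=k) f_k(x) divided by Σ_j P(Z=j) f_j(x).
Evaluate each component's likelihood at the observed value:
  p_1 = 0.0238705
  p_2 = 0.283726
  p_3 = 0.454231
  p_4 = 2.62295e-06
Prior × likelihood for each component:
  P(Z=1)·p_1 = 0.30 × 0.0238705 = 0.00716115
  P(Z=2)·p_2 = 0.19 × 0.283726 = 0.053908
  P(Z=3)·p_3 = 0.36 × 0.454231 = 0.163523
  P(Z=4)·p_4 = 0.15 × 2.62295e-06 = 3.93442e-07
Denominator: 0.00716115 + 0.053908 + 0.163523 + 3.93442e-07 = 0.224593
Responsibility of Population 3: 0.163523 / 0.224593 ≈ 0.728

0.728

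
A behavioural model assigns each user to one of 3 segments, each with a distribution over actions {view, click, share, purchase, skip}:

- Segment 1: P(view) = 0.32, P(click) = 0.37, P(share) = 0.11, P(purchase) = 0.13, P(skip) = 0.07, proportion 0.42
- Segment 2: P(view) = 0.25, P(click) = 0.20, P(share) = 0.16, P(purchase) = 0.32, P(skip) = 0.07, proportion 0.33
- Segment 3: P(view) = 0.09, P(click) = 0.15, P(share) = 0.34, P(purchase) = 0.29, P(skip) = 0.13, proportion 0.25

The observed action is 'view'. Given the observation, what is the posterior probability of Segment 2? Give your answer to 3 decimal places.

P(component k | x) = P(Z=k)·f_k(x) / marginal(x), where marginal(x) = Σ_j P(Z=j)·f_j(x).
Component likelihoods at x = 'view':
  p_1 = 0.32
  p_2 = 0.25
  p_3 = 0.09
Unnormalised posteriors:
  P(Z=1)·p_1 = 0.42 × 0.32 = 0.1344
  P(Z=2)·p_2 = 0.33 × 0.25 = 0.0825
  P(Z=3)·p_3 = 0.25 × 0.09 = 0.0225
Denominator: 0.1344 + 0.0825 + 0.0225 = 0.2394
So the posterior for Segment 2 is 0.0825 / 0.2394 ≈ 0.345.

0.345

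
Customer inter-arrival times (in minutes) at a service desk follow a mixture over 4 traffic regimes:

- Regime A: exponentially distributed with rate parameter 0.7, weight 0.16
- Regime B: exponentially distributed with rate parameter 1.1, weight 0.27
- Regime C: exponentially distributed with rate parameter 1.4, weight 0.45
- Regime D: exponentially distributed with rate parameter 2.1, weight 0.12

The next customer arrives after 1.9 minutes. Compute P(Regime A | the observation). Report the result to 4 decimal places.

Posterior ∝ prior × likelihood, so P(k | x) ∝ w_k f_k(x); normalise over all components.
Component likelihoods at x = 1.9 minutes:
  f_A = 0.185134
  f_B = 0.136056
  f_C = 0.0979275
  f_D = 0.0388494
Multiply by the mixture weights:
  w_A·f_A = 0.16 × 0.185134 = 0.0296215
  w_B·f_B = 0.27 × 0.136056 = 0.0367351
  w_C·f_C = 0.45 × 0.0979275 = 0.0440674
  w_D·f_D = 0.12 × 0.0388494 = 0.00466193
Normaliser: 0.0296215 + 0.0367351 + 0.0440674 + 0.00466193 = 0.115086
P(Regime A | data) = 0.0296215 / 0.115086 ≈ 0.2574

0.2574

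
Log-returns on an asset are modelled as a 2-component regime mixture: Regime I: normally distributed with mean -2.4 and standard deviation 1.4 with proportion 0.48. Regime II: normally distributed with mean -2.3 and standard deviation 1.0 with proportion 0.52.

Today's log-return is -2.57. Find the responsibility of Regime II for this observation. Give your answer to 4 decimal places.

0.5957

The responsibility of component k is w_k f_k(x) divided by Σ_j w_j f_j(x).
Component likelihoods at x = -2.57:
  f_I = 0.282866
  f_II = 0.384663
Prior × likelihood for each component:
  w_I·f_I = 0.48 × 0.282866 = 0.135776
  w_II·f_II = 0.52 × 0.384663 = 0.200025
Denominator: 0.135776 + 0.200025 = 0.3358
P(Regime II | -2.57) ≈ 0.5957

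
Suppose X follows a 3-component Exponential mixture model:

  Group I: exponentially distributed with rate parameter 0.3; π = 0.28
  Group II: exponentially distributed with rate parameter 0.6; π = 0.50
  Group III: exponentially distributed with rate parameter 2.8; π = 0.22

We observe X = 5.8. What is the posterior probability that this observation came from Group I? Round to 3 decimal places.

Posterior ∝ prior × likelihood, so P(k | x) ∝ π_k f_k(x); normalise over all components.
Exponential densities:
  f_I = 0.3·e^(−0.3·5.8) = 0.3·e^(−1.7400) = 0.0526561
  f_II = 0.6·e^(−0.6·5.8) = 0.6·e^(−3.4800) = 0.0184844
  f_III = 2.8·e^(−2.8·5.8) = 2.8·e^(−16.2400) = 2.47865e-07
Prior × likelihood for each component:
  π_I·f_I = 0.28 × 0.0526561 = 0.0147437
  π_II·f_II = 0.50 × 0.0184844 = 0.00924222
  π_III·f_III = 0.22 × 2.47865e-07 = 5.45304e-08
Sum: 0.0147437 + 0.00924222 + 5.45304e-08 = 0.023986
Responsibility of Group I: 0.0147437 / 0.023986 ≈ 0.615

0.615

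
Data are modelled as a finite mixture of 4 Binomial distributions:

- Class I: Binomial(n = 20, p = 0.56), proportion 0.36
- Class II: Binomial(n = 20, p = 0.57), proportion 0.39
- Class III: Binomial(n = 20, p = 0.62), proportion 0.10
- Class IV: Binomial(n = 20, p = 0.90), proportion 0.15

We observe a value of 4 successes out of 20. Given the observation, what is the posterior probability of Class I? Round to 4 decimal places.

By Bayes' theorem, P(k | x) = P(Z=k) f_k(x) / Σ_j P(Z=j) f_j(x).
Component likelihoods at x = 4 successes out of 20:
  L_I = C(20,4)·0.56^4·0.44^16 = 4845·0.098345·1.97353e-06 = 0.000940348
  L_II = C(20,4)·0.57^4·0.43^16 = 4845·0.10556·1.36614e-06 = 0.000698696
  L_III = C(20,4)·0.62^4·0.38^16 = 4845·0.147763·1.89033e-07 = 0.000135331
  L_IV = C(20,4)·0.90^4·0.10^16 = 4845·0.6561·1e-16 = 3.1788e-13
Prior × likelihood for each component:
  P(Z=I)·L_I = 0.36 × 0.000940348 = 0.000338525
  P(Z=II)·L_II = 0.39 × 0.000698696 = 0.000272492
  P(Z=III)·L_III = 0.10 × 0.000135331 = 1.35331e-05
  P(Z=IV)·L_IV = 0.15 × 3.1788e-13 = 4.76821e-14
Sum: 0.000338525 + 0.000272492 + 1.35331e-05 + 4.76821e-14 = 0.00062455
P(Class I | the observation) = 0.000338525 / 0.00062455 ≈ 0.5420

0.5420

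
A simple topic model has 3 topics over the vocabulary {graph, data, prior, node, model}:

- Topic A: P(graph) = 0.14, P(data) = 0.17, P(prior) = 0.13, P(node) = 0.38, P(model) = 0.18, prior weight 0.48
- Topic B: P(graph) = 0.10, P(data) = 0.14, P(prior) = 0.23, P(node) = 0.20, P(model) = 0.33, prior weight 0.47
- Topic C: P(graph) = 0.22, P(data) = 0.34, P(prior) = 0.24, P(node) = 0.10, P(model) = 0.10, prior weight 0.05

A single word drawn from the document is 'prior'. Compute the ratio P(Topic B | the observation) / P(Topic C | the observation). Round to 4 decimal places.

9.0083

Posterior odds = (π_i f_i(x)) / (π_j f_j(x)); the normalising sum cancels.
Evaluate each component's likelihood at the observed value:
  p_A = P(prior | comp) = 0.13
  p_B = P(prior | comp) = 0.23
  p_C = P(prior | comp) = 0.24
0.1081 / 0.012 ≈ 9.0083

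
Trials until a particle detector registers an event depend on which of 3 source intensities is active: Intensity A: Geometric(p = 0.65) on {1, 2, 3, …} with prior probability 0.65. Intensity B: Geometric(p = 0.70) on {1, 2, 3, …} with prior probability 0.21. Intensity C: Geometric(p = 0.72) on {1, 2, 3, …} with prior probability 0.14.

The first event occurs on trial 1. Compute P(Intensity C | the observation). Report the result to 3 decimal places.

0.150

By Bayes' theorem, P(k | x) = π_k f_k(x) / Σ_j π_j f_j(x).
Component likelihoods at x = 1:
  p_A = 0.65·(1−0.65)^0 = 0.65·1 = 0.65
  p_B = 0.70·(1−0.70)^0 = 0.70·1 = 0.7
  p_C = 0.72·(1−0.72)^0 = 0.72·1 = 0.72
Weight by the priors:
  π_A·p_A = 0.65 × 0.65 = 0.4225
  π_B·p_B = 0.21 × 0.7 = 0.147
  π_C·p_C = 0.14 × 0.72 = 0.1008
Denominator: 0.4225 + 0.147 + 0.1008 = 0.6703
P(Intensity C | the observation) ≈ 0.150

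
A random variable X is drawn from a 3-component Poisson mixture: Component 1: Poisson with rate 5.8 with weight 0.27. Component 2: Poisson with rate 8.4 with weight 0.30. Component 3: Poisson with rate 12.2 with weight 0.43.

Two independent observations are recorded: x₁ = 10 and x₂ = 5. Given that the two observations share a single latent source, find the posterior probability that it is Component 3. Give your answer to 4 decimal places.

P(component k | x) = π_k·f_k(x) / marginal(x), where marginal(x) = Σ_j π_j·f_j(x).
Since both observations come from the same component, the likelihood for component k is f_k(x₁)·f_k(x₂).
  f_1 = [0.0359426] × [0.165596] = 0.00595195
  f_2 = [0.108382] × [0.0783685] = 0.00849372
  f_3 = [0.101261] × [0.0113299] = 0.00114728
Weight by the priors:
  π_1·f_1 = 0.27 × 0.00595195 = 0.00160703
  π_2·f_2 = 0.30 × 0.00849372 = 0.00254811
  π_3·f_3 = 0.43 × 0.00114728 = 0.000493329
Sum: 0.00160703 + 0.00254811 + 0.000493329 = 0.00464847
So the posterior for Component 3 is 0.000493329 / 0.00464847 ≈ 0.1061.

0.1061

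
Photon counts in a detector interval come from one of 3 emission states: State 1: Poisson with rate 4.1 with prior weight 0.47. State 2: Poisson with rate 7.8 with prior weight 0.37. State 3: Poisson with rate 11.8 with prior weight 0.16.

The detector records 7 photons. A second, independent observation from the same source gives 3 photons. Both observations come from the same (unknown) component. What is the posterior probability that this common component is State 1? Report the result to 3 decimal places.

0.768

By Bayes' theorem, P(k | x) = π_k f_k(x) / Σ_j π_j f_j(x).
Since both observations come from the same component, the likelihood for component k is f_k(x₁)·f_k(x₂).
  p_1 = [0.0640397] × [0.190368] = 0.0121911
  p_2 = [0.142802] × [0.0324068] = 0.00462775
  p_3 = [0.0474317] × [0.00205504] = 9.74739e-05
Prior × likelihood for each component:
  π_1·p_1 = 0.47 × 0.0121911 = 0.00572981
  π_2·p_2 = 0.37 × 0.00462775 = 0.00171227
  π_3·p_3 = 0.16 × 9.74739e-05 = 1.55958e-05
Denominator: 0.00572981 + 0.00171227 + 1.55958e-05 = 0.00745767
P(State 1 | x₁,x₂) ≈ 0.768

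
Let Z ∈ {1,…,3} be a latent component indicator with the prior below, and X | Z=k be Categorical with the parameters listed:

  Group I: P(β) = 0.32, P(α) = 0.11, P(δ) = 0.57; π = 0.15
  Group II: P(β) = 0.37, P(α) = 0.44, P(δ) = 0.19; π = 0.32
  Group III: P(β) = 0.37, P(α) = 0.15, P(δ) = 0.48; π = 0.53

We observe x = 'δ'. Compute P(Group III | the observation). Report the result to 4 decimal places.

The responsibility of component k is P(Z=k) f_k(x) divided by Σ_j P(Z=j) f_j(x).
Evaluate each component's likelihood at the observed value:
  p_I = P(δ | comp) = 0.57
  p_II = P(δ | comp) = 0.19
  p_III = P(δ | comp) = 0.48
Unnormalised posteriors:
  P(Z=I)·p_I = 0.15 × 0.57 = 0.0855
  P(Z=II)·p_II = 0.32 × 0.19 = 0.0608
  P(Z=III)·p_III = 0.53 × 0.48 = 0.2544
Denominator: 0.0855 + 0.0608 + 0.2544 = 0.4007
Responsibility of Group III: 0.2544 / 0.4007 ≈ 0.6349

0.6349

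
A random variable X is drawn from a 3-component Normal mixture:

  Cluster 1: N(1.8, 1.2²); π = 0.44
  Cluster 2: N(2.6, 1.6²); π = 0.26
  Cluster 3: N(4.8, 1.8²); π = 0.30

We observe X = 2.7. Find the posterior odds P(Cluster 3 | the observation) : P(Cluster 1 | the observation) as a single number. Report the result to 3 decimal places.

Posterior odds = (π_i f_i(x)) / (π_j f_j(x)); the normalising sum cancels.
Component likelihoods at x = 2.7:
  f_1 = 0.250948
  f_2 = 0.248852
  f_3 = 0.112221
Posterior odds = (π_3·f_3) / (π_1·f_1) = (0.30·0.112221) / (0.44·0.250948) = 0.0336664 / 0.110417 ≈ 0.305

0.305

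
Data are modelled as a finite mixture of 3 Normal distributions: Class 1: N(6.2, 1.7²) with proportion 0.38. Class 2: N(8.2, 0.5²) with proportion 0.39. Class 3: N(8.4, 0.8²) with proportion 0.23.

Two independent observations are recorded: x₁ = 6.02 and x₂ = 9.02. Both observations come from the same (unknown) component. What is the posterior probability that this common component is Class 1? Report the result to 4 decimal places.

The responsibility of component k is π_k f_k(x) divided by Σ_j π_j f_j(x).
Since both observations come from the same component, the likelihood for component k is f_k(x₁)·f_k(x₂).
  L_1 = [(1/(1.7·√(2π)))·exp(−(6.02−6.2)²/(2·1.7²)) = 0.234672·exp(-0.00561) = 0.23336] × [0.0592841] = 0.0138345
  L_2 = [(1/(0.5·√(2π)))·exp(−(6.02−8.2)²/(2·0.5²)) = 0.797885·exp(-9.50480) = 5.94371e-05] × [0.207922] = 1.23583e-05
  L_3 = [(1/(0.8·√(2π)))·exp(−(6.02−8.4)²/(2·0.8²)) = 0.498678·exp(-4.42531) = 0.00596941] × [0.369314] = 0.00220459
Prior × likelihood for each component:
  π_1·L_1 = 0.38 × 0.0138345 = 0.00525713
  π_2·L_2 = 0.39 × 1.23583e-05 = 4.81974e-06
  π_3·L_3 = 0.23 × 0.00220459 = 0.000507055
Marginal: 0.00525713 + 4.81974e-06 + 0.000507055 = 0.005769
P(Class 1 | data) ≈ 0.9113

0.9113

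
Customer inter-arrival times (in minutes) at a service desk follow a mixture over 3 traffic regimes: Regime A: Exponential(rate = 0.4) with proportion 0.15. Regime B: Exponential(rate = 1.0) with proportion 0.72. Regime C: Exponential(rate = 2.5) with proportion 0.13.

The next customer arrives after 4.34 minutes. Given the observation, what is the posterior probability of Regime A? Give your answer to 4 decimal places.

0.5296

The responsibility of component k is π_k f_k(x) divided by Σ_j π_j f_j(x).
Component likelihoods at x = 4.34 minutes:
  f_A = 0.0704896
  f_B = 0.0130365
  f_C = 4.85115e-05
Multiply by the mixture weights:
  π_A·f_A = 0.15 × 0.0704896 = 0.0105734
  π_B·f_B = 0.72 × 0.0130365 = 0.0093863
  π_C·f_C = 0.13 × 4.85115e-05 = 6.3065e-06
Marginal: 0.0105734 + 0.0093863 + 6.3065e-06 = 0.019966
So the posterior for Regime A is 0.0105734 / 0.019966 ≈ 0.5296.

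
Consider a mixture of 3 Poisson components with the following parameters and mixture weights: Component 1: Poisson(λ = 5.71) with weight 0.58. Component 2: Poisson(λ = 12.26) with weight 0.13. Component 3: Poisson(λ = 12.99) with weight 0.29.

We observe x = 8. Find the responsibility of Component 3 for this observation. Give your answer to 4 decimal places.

0.1776

P(component k | x) = π_k·f_k(x) / marginal(x), where marginal(x) = Σ_j π_j·f_j(x).
Component likelihoods at x = 8:
  p_1 = e^(−5.71)·5.71^8/8! = 0.0928425
  p_2 = e^(−12.26)·12.26^8/8! = 0.0599726
  p_3 = e^(−12.99)·12.99^8/8! = 0.0459058
Weight by the priors:
  π_1·p_1 = 0.58 × 0.0928425 = 0.0538487
  π_2·p_2 = 0.13 × 0.0599726 = 0.00779644
  π_3·p_3 = 0.29 × 0.0459058 = 0.0133127
Denominator: 0.0538487 + 0.00779644 + 0.0133127 = 0.0749578
So the posterior for Component 3 is 0.0133127 / 0.0749578 ≈ 0.1776.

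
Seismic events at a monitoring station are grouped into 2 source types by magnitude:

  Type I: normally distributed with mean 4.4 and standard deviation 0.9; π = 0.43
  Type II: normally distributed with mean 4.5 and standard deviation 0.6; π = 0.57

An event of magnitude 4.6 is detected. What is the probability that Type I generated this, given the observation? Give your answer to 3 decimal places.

P(component k | x) = P(Z=k)·f_k(x) / marginal(x), where marginal(x) = Σ_j P(Z=j)·f_j(x).
Evaluate each component's likelihood at the observed value:
  L_I = 0.432458
  L_II = 0.655733
Multiply by the mixture weights:
  P(Z=I)·L_I = 0.43 × 0.432458 = 0.185957
  P(Z=II)·L_II = 0.57 × 0.655733 = 0.373768
Evidence: 0.185957 + 0.373768 = 0.559725
P(Type I | 4.6) = 0.185957 / 0.559725 ≈ 0.332

0.332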